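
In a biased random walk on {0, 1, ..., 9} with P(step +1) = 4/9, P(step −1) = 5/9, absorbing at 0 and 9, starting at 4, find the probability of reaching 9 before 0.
P(hit 9 before 0) = (1 − (5/4)^4) / (1 − (5/4)^9) = 377856/1690981

Let u_k denote P(reach 9 before 0 | start at k). Boundary: u_0 = 0, u_9 = 1. Recurrence: u_k = 4/9·u_{k+1} + 5/9·u_{k-1} for 1 ≤ k ≤ 8. Try u_k = A + B·r^k with r = q/p = (5/9)/(4/9) = 5/4. Substitution satisfies the recurrence; boundary conditions give:
  u_k = (1 − r^k) / (1 − r^N) = (1 − (5/4)^4) / (1 − (5/4)^9) = 377856/1690981.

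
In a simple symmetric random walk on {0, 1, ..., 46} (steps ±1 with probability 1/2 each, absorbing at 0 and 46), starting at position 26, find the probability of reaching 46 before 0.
P(hit 46 before 0) = 26/46 = 13/23

Let u_k = P(hit 46 before 0 | start at k). Then u_0 = 0, u_46 = 1, and u_k = u_{k-1}/2 + u_{k+1}/2 for 1 ≤ k ≤ 45. This harmonic recurrence is solved by u_k = k/46, giving u_26 = 26/46 = 13/23.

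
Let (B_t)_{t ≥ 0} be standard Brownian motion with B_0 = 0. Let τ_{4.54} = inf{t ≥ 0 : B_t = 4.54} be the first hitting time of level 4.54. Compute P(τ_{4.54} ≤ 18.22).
P(τ_{4.54} ≤ 18.22) = 2(1 − Φ(4.54/√18.22)) = 2(1 − Φ(1.0636)) ≈ 0.2875

By the reflection principle for standard BM, P(τ_b ≤ t) = 2 · P(B_t ≥ b). Since B_t ~ N(0, t), P(B_t ≥ 4.54) = 1 − Φ(4.54/√t) = 1 − Φ(4.54/√18.22) = 1 − Φ(1.0636) ≈ 0.14375. Doubling: P(τ_{4.54} ≤ 18.22) ≈ 2 · 0.14375 = 0.28750 ≈ 0.2875.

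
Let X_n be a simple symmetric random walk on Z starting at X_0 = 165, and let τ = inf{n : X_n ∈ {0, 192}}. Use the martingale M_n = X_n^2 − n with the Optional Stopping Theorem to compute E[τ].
E[τ] = 4455

M_n = X_n^2 − n is a martingale (since E[X_{n+1}^2 | F_n] = X_n^2 + 1). By OST (τ has finite mean in a bounded region), E[M_τ] = E[M_0] = X_0^2 − 0 = 165^2 = 27225. Also E[M_τ] = E[X_τ^2] − E[τ]. The walk exits at 0 or 192, with P(hit 192 first) = 165/192, so E[X_τ^2] = 192^2 · 165/192 + 0 = 31680. Thus E[τ] = E[X_τ^2] − E[M_τ] = 31680 − 27225 = 4455 = 165(192 − 165) = 4455.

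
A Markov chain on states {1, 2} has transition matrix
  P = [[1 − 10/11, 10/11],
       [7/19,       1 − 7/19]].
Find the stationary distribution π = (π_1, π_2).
π_1 = 77/267, π_2 = 190/267

Solve πP = π with π_1 + π_2 = 1. From πP = π: π_1 · (1 − 10/11) + π_2 · 7/19 = π_1 ⇒ π_2 · 7/19 = π_1 · 10/11 ⇒ π_2/π_1 = (10/11)/(7/19) = 190/77. Together with π_1 + π_2 = 1:
  π_1 = (7/19)/(10/11 + 7/19) = (7/19)/(267/209) = 77/267,
  π_2 = (10/11)/(10/11 + 7/19) = (10/11)/(267/209) = 190/267.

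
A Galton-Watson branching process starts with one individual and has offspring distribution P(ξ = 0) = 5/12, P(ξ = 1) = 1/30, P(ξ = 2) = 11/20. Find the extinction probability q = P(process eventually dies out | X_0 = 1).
q = 25/33

The pgf is f(s) = 5/12 + 1/30·s + 11/20·s². The extinction probability q is the smallest fixed point of f in [0, 1]. Setting s = f(s):
  11/20·s² + (1/30 − 1)·s + 5/12 = 0
  11/20·s² − (5/12 + 11/20)·s + 5/12 = 0
which factors as (s − 1)·(11/20·s − 5/12) = 0, giving roots s = 1 and s = (5/12)/(11/20) = 25/33.
Mean offspring μ = 1/30 + 2·11/20 = 17/15 > 1 (supercritical), so q < 1. The extinction probability is the smaller root: q = (5/12)/(11/20) = 25/33.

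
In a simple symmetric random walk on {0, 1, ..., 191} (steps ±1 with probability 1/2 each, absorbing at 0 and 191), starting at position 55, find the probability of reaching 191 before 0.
P(hit 191 before 0) = 55/191

Let u_k = P(hit 191 before 0 | start at k). Then u_0 = 0, u_191 = 1, and u_k = u_{k-1}/2 + u_{k+1}/2 for 1 ≤ k ≤ 190. This harmonic recurrence is solved by u_k = k/191, giving u_55 = 55/191.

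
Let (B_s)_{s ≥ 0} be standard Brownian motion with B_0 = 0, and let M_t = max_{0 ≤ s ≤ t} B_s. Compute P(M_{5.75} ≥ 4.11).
P(M_{5.75} ≥ 4.11) = 2·P(B_{5.75} ≥ 4.11) = 2(1 − Φ(4.11/√5.75)) ≈ 0.0865

By the reflection principle for Brownian motion, P(M_t ≥ a) = 2 · P(B_t ≥ a) for a ≥ 0. Since B_t ~ N(0, t), P(B_t ≥ 4.11) = 1 − Φ(4.11/√t) = 1 − Φ(4.11/√5.75) = 1 − Φ(1.7140). So
  P(M_{5.75} ≥ 4.11) = 2(1 − Φ(1.7140)) ≈ 0.0865.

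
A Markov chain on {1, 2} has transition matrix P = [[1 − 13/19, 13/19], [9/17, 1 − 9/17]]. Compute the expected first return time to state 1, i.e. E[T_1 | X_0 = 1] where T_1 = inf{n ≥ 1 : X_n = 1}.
E[T_1 | X_0 = 1] = 1/π_1 = 392/171

For an irreducible recurrent Markov chain with stationary distribution π, E[T_i | X_0 = i] = 1/π_i (Kac's formula). Here π_1 = (9/17)/(13/19 + 9/17) = (9/17)/(392/323) = 171/392, so E[T_1 | X_0 = 1] = 1/π_1 = (13/19 + 9/17)/(9/17) = (392/323)/(9/17) = 392/171.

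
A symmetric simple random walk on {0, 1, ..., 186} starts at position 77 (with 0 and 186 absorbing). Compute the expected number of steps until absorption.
E[τ | X_0 = 77] = 8393

Let v_k = E[τ | X_0 = k]. Boundary: v_0 = v_186 = 0. Recurrence: v_k = 1 + (v_{k-1} + v_{k+1})/2 for 1 ≤ k ≤ 185. The particular solution to v_k − (v_{k-1} + v_{k+1})/2 = 1 is v_k = −k^2. Adding homogeneous solution A + B k and matching boundaries gives v_k = k (186 − k). Substituting k = 77: v_77 = 77 · 109 = 8393.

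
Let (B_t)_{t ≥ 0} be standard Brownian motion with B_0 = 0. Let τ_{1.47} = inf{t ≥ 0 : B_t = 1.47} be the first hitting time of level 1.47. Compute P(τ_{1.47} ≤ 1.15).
P(τ_{1.47} ≤ 1.15) = 2(1 − Φ(1.47/√1.15)) = 2(1 − Φ(1.3708)) ≈ 0.1704

By the reflection principle for standard BM, P(τ_b ≤ t) = 2 · P(B_t ≥ b). Since B_t ~ N(0, t), P(B_t ≥ 1.47) = 1 − Φ(1.47/√t) = 1 − Φ(1.47/√1.15) = 1 − Φ(1.3708) ≈ 0.08522. Doubling: P(τ_{1.47} ≤ 1.15) ≈ 2 · 0.08522 = 0.17044 ≈ 0.1704.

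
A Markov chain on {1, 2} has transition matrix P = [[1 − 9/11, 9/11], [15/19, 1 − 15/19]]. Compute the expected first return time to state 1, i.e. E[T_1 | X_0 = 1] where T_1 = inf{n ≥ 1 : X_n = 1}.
E[T_1 | X_0 = 1] = 1/π_1 = 112/55

For an irreducible recurrent Markov chain with stationary distribution π, E[T_i | X_0 = i] = 1/π_i (Kac's formula). Here π_1 = (15/19)/(9/11 + 15/19) = (15/19)/(336/209) = 55/112, so E[T_1 | X_0 = 1] = 1/π_1 = (9/11 + 15/19)/(15/19) = (336/209)/(15/19) = 112/55.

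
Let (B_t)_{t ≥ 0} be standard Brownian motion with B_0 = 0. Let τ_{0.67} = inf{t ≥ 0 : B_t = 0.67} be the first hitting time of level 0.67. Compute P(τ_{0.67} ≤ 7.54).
P(τ_{0.67} ≤ 7.54) = 2(1 − Φ(0.67/√7.54)) = 2(1 − Φ(0.2440)) ≈ 0.8072

By the reflection principle for standard BM, P(τ_b ≤ t) = 2 · P(B_t ≥ b). Since B_t ~ N(0, t), P(B_t ≥ 0.67) = 1 − Φ(0.67/√t) = 1 − Φ(0.67/√7.54) = 1 − Φ(0.2440) ≈ 0.40362. Doubling: P(τ_{0.67} ≤ 7.54) ≈ 2 · 0.40362 = 0.80724 ≈ 0.8072.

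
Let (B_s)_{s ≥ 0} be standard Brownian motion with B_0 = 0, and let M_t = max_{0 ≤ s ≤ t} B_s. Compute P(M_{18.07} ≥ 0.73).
P(M_{18.07} ≥ 0.73) = 2·P(B_{18.07} ≥ 0.73) = 2(1 − Φ(0.73/√18.07)) ≈ 0.8637

By the reflection principle for Brownian motion, P(M_t ≥ a) = 2 · P(B_t ≥ a) for a ≥ 0. Since B_t ~ N(0, t), P(B_t ≥ 0.73) = 1 − Φ(0.73/√t) = 1 − Φ(0.73/√18.07) = 1 − Φ(0.1717). So
  P(M_{18.07} ≥ 0.73) = 2(1 − Φ(0.1717)) ≈ 0.8637.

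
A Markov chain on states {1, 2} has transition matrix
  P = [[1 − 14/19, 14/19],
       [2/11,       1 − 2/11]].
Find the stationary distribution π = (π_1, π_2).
π_1 = 19/96, π_2 = 77/96

Solve πP = π with π_1 + π_2 = 1. From πP = π: π_1 · (1 − 14/19) + π_2 · 2/11 = π_1 ⇒ π_2 · 2/11 = π_1 · 14/19 ⇒ π_2/π_1 = (14/19)/(2/11) = 77/19. Together with π_1 + π_2 = 1:
  π_1 = (2/11)/(14/19 + 2/11) = (2/11)/(192/209) = 19/96,
  π_2 = (14/19)/(14/19 + 2/11) = (14/19)/(192/209) = 77/96.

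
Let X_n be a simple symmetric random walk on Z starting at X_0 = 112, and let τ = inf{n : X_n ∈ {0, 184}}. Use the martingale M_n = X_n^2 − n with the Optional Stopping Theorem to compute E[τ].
E[τ] = 8064

M_n = X_n^2 − n is a martingale (since E[X_{n+1}^2 | F_n] = X_n^2 + 1). By OST (τ has finite mean in a bounded region), E[M_τ] = E[M_0] = X_0^2 − 0 = 112^2 = 12544. Also E[M_τ] = E[X_τ^2] − E[τ]. The walk exits at 0 or 184, with P(hit 184 first) = 112/184, so E[X_τ^2] = 184^2 · 112/184 + 0 = 20608. Thus E[τ] = E[X_τ^2] − E[M_τ] = 20608 − 12544 = 8064 = 112(184 − 112) = 8064.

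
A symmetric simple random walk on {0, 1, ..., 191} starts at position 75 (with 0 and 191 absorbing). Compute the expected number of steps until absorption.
E[τ | X_0 = 75] = 8700

Let v_k = E[τ | X_0 = k]. Boundary: v_0 = v_191 = 0. Recurrence: v_k = 1 + (v_{k-1} + v_{k+1})/2 for 1 ≤ k ≤ 190. The particular solution to v_k − (v_{k-1} + v_{k+1})/2 = 1 is v_k = −k^2. Adding homogeneous solution A + B k and matching boundaries gives v_k = k (191 − k). Substituting k = 75: v_75 = 75 · 116 = 8700.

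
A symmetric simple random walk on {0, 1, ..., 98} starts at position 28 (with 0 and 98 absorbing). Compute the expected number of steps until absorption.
E[τ | X_0 = 28] = 1960

Let v_k = E[τ | X_0 = k]. Boundary: v_0 = v_98 = 0. Recurrence: v_k = 1 + (v_{k-1} + v_{k+1})/2 for 1 ≤ k ≤ 97. The particular solution to v_k − (v_{k-1} + v_{k+1})/2 = 1 is v_k = −k^2. Adding homogeneous solution A + B k and matching boundaries gives v_k = k (98 − k). Substituting k = 28: v_28 = 28 · 70 = 1960.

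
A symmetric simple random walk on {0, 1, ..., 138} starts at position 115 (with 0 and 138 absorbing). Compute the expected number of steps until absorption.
E[τ | X_0 = 115] = 2645

Let v_k = E[τ | X_0 = k]. Boundary: v_0 = v_138 = 0. Recurrence: v_k = 1 + (v_{k-1} + v_{k+1})/2 for 1 ≤ k ≤ 137. The particular solution to v_k − (v_{k-1} + v_{k+1})/2 = 1 is v_k = −k^2. Adding homogeneous solution A + B k and matching boundaries gives v_k = k (138 − k). Substituting k = 115: v_115 = 115 · 23 = 2645.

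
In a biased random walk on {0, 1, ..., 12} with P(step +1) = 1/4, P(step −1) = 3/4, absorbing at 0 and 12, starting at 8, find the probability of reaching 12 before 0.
P(hit 12 before 0) = (1 − (3)^8) / (1 − (3)^12) = 82/6643

Let u_k denote P(reach 12 before 0 | start at k). Boundary: u_0 = 0, u_12 = 1. Recurrence: u_k = 1/4·u_{k+1} + 3/4·u_{k-1} for 1 ≤ k ≤ 11. Try u_k = A + B·r^k with r = q/p = (3/4)/(1/4) = 3. Substitution satisfies the recurrence; boundary conditions give:
  u_k = (1 − r^k) / (1 − r^N) = (1 − (3)^8) / (1 − (3)^12) = 82/6643.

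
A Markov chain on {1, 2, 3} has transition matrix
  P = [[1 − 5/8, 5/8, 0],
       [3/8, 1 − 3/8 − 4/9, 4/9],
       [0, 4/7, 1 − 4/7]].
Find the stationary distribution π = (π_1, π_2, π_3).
π = (27/107, 45/107, 35/107)

This is a birth-death chain on three states, which satisfies detailed balance: π_1 · P_{12} = π_2 · P_{21} and π_2 · P_{23} = π_3 · P_{32}.
From π_1 · 5/8 = π_2 · 3/8: π_2/π_1 = (5/8)/(3/8) = 5/3.
From π_2 · 4/9 = π_3 · 4/7: π_3/π_2 = (4/9)/(4/7) = 7/9.
Take π_1 proportional to 1; then unnormalized π = (1, 5/3, 35/27). Normalize by dividing by the sum 107/27:
  π = (27/107, 45/107, 35/107).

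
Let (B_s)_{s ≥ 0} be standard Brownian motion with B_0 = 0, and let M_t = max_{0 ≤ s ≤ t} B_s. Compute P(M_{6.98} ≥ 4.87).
P(M_{6.98} ≥ 4.87) = 2·P(B_{6.98} ≥ 4.87) = 2(1 − Φ(4.87/√6.98)) ≈ 0.0653

By the reflection principle for Brownian motion, P(M_t ≥ a) = 2 · P(B_t ≥ a) for a ≥ 0. Since B_t ~ N(0, t), P(B_t ≥ 4.87) = 1 − Φ(4.87/√t) = 1 − Φ(4.87/√6.98) = 1 − Φ(1.8433). So
  P(M_{6.98} ≥ 4.87) = 2(1 − Φ(1.8433)) ≈ 0.0653.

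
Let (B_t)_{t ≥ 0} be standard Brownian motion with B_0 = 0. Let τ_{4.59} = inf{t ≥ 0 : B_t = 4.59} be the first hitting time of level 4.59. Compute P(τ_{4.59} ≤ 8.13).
P(τ_{4.59} ≤ 8.13) = 2(1 − Φ(4.59/√8.13)) = 2(1 − Φ(1.6098)) ≈ 0.1074

By the reflection principle for standard BM, P(τ_b ≤ t) = 2 · P(B_t ≥ b). Since B_t ~ N(0, t), P(B_t ≥ 4.59) = 1 − Φ(4.59/√t) = 1 − Φ(4.59/√8.13) = 1 − Φ(1.6098) ≈ 0.05372. Doubling: P(τ_{4.59} ≤ 8.13) ≈ 2 · 0.05372 = 0.10744 ≈ 0.1074.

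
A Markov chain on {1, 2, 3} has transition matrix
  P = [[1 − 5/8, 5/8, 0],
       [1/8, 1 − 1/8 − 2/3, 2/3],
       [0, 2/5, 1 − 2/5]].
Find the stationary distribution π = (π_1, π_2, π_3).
π = (3/43, 15/43, 25/43)

This is a birth-death chain on three states, which satisfies detailed balance: π_1 · P_{12} = π_2 · P_{21} and π_2 · P_{23} = π_3 · P_{32}.
From π_1 · 5/8 = π_2 · 1/8: π_2/π_1 = (5/8)/(1/8) = 5.
From π_2 · 2/3 = π_3 · 2/5: π_3/π_2 = (2/3)/(2/5) = 5/3.
Take π_1 proportional to 1; then unnormalized π = (1, 5, 25/3). Normalize by dividing by the sum 43/3:
  π = (3/43, 15/43, 25/43).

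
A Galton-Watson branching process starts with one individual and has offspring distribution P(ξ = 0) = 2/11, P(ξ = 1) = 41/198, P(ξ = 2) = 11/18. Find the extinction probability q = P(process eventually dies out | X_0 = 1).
q = 36/121

The pgf is f(s) = 2/11 + 41/198·s + 11/18·s². The extinction probability q is the smallest fixed point of f in [0, 1]. Setting s = f(s):
  11/18·s² + (41/198 − 1)·s + 2/11 = 0
  11/18·s² − (2/11 + 11/18)·s + 2/11 = 0
which factors as (s − 1)·(11/18·s − 2/11) = 0, giving roots s = 1 and s = (2/11)/(11/18) = 36/121.
Mean offspring μ = 41/198 + 2·11/18 = 283/198 > 1 (supercritical), so q < 1. The extinction probability is the smaller root: q = (2/11)/(11/18) = 36/121.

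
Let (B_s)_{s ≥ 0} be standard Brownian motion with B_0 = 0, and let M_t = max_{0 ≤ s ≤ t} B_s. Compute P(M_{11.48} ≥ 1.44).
P(M_{11.48} ≥ 1.44) = 2·P(B_{11.48} ≥ 1.44) = 2(1 − Φ(1.44/√11.48)) ≈ 0.6708

By the reflection principle for Brownian motion, P(M_t ≥ a) = 2 · P(B_t ≥ a) for a ≥ 0. Since B_t ~ N(0, t), P(B_t ≥ 1.44) = 1 − Φ(1.44/√t) = 1 − Φ(1.44/√11.48) = 1 − Φ(0.4250). So
  P(M_{11.48} ≥ 1.44) = 2(1 − Φ(0.4250)) ≈ 0.6708.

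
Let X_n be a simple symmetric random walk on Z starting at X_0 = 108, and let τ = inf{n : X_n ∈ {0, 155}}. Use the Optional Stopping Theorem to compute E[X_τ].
E[X_τ] = 108

X_n is a martingale and τ is a bounded-mean stopping time (indeed τ is finite a.s. with bounded expectation since the walk is in a bounded region). By the OST, E[X_τ] = E[X_0] = 108. Equivalently: E[X_τ] = 155 · P(hit 155 first) + 0 · P(hit 0 first) = 155 · (108/155) = 108.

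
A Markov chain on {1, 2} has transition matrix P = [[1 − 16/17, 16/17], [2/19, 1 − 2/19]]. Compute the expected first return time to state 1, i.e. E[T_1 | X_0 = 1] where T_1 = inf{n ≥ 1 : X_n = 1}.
E[T_1 | X_0 = 1] = 1/π_1 = 169/17

For an irreducible recurrent Markov chain with stationary distribution π, E[T_i | X_0 = i] = 1/π_i (Kac's formula). Here π_1 = (2/19)/(16/17 + 2/19) = (2/19)/(338/323) = 17/169, so E[T_1 | X_0 = 1] = 1/π_1 = (16/17 + 2/19)/(2/19) = (338/323)/(2/19) = 169/17.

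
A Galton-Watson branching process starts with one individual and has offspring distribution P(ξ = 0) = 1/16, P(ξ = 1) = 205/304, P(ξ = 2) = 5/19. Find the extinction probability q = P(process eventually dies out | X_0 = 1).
q = 19/80

The pgf is f(s) = 1/16 + 205/304·s + 5/19·s². The extinction probability q is the smallest fixed point of f in [0, 1]. Setting s = f(s):
  5/19·s² + (205/304 − 1)·s + 1/16 = 0
  5/19·s² − (1/16 + 5/19)·s + 1/16 = 0
which factors as (s − 1)·(5/19·s − 1/16) = 0, giving roots s = 1 and s = (1/16)/(5/19) = 19/80.
Mean offspring μ = 205/304 + 2·5/19 = 365/304 > 1 (supercritical), so q < 1. The extinction probability is the smaller root: q = (1/16)/(5/19) = 19/80.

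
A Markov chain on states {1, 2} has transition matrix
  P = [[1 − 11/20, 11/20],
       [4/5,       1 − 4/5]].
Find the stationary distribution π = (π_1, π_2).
π_1 = 16/27, π_2 = 11/27

Solve πP = π with π_1 + π_2 = 1. From πP = π: π_1 · (1 − 11/20) + π_2 · 4/5 = π_1 ⇒ π_2 · 4/5 = π_1 · 11/20 ⇒ π_2/π_1 = (11/20)/(4/5) = 11/16. Together with π_1 + π_2 = 1:
  π_1 = (4/5)/(11/20 + 4/5) = (4/5)/(27/20) = 16/27,
  π_2 = (11/20)/(11/20 + 4/5) = (11/20)/(27/20) = 11/27.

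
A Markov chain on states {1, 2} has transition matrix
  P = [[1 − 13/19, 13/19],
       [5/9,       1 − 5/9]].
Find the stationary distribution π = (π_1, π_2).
π_1 = 95/212, π_2 = 117/212

Solve πP = π with π_1 + π_2 = 1. From πP = π: π_1 · (1 − 13/19) + π_2 · 5/9 = π_1 ⇒ π_2 · 5/9 = π_1 · 13/19 ⇒ π_2/π_1 = (13/19)/(5/9) = 117/95. Together with π_1 + π_2 = 1:
  π_1 = (5/9)/(13/19 + 5/9) = (5/9)/(212/171) = 95/212,
  π_2 = (13/19)/(13/19 + 5/9) = (13/19)/(212/171) = 117/212.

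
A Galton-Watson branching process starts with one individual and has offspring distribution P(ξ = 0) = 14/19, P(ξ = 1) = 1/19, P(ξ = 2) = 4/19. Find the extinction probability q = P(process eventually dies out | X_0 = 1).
q = 1

Mean offspring μ = 0·14/19 + 1·1/19 + 2·4/19 = 9/19 ≤ 1. For μ ≤ 1 with offspring not concentrated at 1, the Galton-Watson process goes extinct almost surely, so q = 1.
(Algebraic check: The pgf is f(s) = 14/19 + 1/19·s + 4/19·s². The extinction probability q is the smallest fixed point of f in [0, 1]. Setting s = f(s):
  4/19·s² + (1/19 − 1)·s + 14/19 = 0
  4/19·s² − (14/19 + 4/19)·s + 14/19 = 0
which factors as (s − 1)·(4/19·s − 14/19) = 0, giving roots s = 1 and s = (14/19)/(4/19) = 7/2. Since 7/2 ≥ 1, the smallest root in [0, 1] is s = 1.)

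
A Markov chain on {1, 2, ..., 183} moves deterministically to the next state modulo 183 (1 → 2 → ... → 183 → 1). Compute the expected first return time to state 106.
E[T_106 | X_0 = 106] = 183

The chain cycles deterministically, so starting at state 106 it returns in exactly 183 steps. Equivalently, the stationary distribution is uniform π_j = 1/183 for every state j, so by Kac's formula E[T_106] = 1/π_106 = 183.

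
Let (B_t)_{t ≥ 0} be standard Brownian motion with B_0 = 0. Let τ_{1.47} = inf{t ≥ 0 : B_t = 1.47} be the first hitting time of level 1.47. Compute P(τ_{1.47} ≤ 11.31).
P(τ_{1.47} ≤ 11.31) = 2(1 − Φ(1.47/√11.31)) = 2(1 − Φ(0.4371)) ≈ 0.6620

By the reflection principle for standard BM, P(τ_b ≤ t) = 2 · P(B_t ≥ b). Since B_t ~ N(0, t), P(B_t ≥ 1.47) = 1 − Φ(1.47/√t) = 1 − Φ(1.47/√11.31) = 1 − Φ(0.4371) ≈ 0.33102. Doubling: P(τ_{1.47} ≤ 11.31) ≈ 2 · 0.33102 = 0.66204 ≈ 0.6620.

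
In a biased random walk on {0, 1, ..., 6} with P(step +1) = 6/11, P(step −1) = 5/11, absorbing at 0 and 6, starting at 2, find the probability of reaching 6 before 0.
P(hit 6 before 0) = (1 − (5/6)^2) / (1 − (5/6)^6) = 1296/2821

Let u_k denote P(reach 6 before 0 | start at k). Boundary: u_0 = 0, u_6 = 1. Recurrence: u_k = 6/11·u_{k+1} + 5/11·u_{k-1} for 1 ≤ k ≤ 5. Try u_k = A + B·r^k with r = q/p = (5/11)/(6/11) = 5/6. Substitution satisfies the recurrence; boundary conditions give:
  u_k = (1 − r^k) / (1 − r^N) = (1 − (5/6)^2) / (1 − (5/6)^6) = 1296/2821.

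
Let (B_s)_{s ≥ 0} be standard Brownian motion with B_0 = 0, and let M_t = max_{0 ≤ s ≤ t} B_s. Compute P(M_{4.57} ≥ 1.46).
P(M_{4.57} ≥ 1.46) = 2·P(B_{4.57} ≥ 1.46) = 2(1 − Φ(1.46/√4.57)) ≈ 0.4946

By the reflection principle for Brownian motion, P(M_t ≥ a) = 2 · P(B_t ≥ a) for a ≥ 0. Since B_t ~ N(0, t), P(B_t ≥ 1.46) = 1 − Φ(1.46/√t) = 1 − Φ(1.46/√4.57) = 1 − Φ(0.6830). So
  P(M_{4.57} ≥ 1.46) = 2(1 − Φ(0.6830)) ≈ 0.4946.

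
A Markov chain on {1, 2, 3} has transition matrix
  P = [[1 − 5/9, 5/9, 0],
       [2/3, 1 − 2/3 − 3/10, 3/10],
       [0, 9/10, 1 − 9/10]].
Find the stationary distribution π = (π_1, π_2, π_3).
π = (9/19, 15/38, 5/38)

This is a birth-death chain on three states, which satisfies detailed balance: π_1 · P_{12} = π_2 · P_{21} and π_2 · P_{23} = π_3 · P_{32}.
From π_1 · 5/9 = π_2 · 2/3: π_2/π_1 = (5/9)/(2/3) = 5/6.
From π_2 · 3/10 = π_3 · 9/10: π_3/π_2 = (3/10)/(9/10) = 1/3.
Take π_1 proportional to 1; then unnormalized π = (1, 5/6, 5/18). Normalize by dividing by the sum 19/9:
  π = (9/19, 15/38, 5/38).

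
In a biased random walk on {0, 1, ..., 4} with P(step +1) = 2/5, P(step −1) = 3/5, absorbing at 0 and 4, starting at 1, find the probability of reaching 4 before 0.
P(hit 4 before 0) = (1 − (3/2)^1) / (1 − (3/2)^4) = 8/65

Let u_k denote P(reach 4 before 0 | start at k). Boundary: u_0 = 0, u_4 = 1. Recurrence: u_k = 2/5·u_{k+1} + 3/5·u_{k-1} for 1 ≤ k ≤ 3. Try u_k = A + B·r^k with r = q/p = (3/5)/(2/5) = 3/2. Substitution satisfies the recurrence; boundary conditions give:
  u_k = (1 − r^k) / (1 − r^N) = (1 − (3/2)^1) / (1 − (3/2)^4) = 8/65.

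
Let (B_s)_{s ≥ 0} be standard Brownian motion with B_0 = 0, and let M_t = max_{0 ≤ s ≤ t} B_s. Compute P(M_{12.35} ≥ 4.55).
P(M_{12.35} ≥ 4.55) = 2·P(B_{12.35} ≥ 4.55) = 2(1 − Φ(4.55/√12.35)) ≈ 0.1954

By the reflection principle for Brownian motion, P(M_t ≥ a) = 2 · P(B_t ≥ a) for a ≥ 0. Since B_t ~ N(0, t), P(B_t ≥ 4.55) = 1 − Φ(4.55/√t) = 1 − Φ(4.55/√12.35) = 1 − Φ(1.2947). So
  P(M_{12.35} ≥ 4.55) = 2(1 − Φ(1.2947)) ≈ 0.1954.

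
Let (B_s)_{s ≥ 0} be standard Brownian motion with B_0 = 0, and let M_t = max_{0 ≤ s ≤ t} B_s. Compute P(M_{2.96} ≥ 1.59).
P(M_{2.96} ≥ 1.59) = 2·P(B_{2.96} ≥ 1.59) = 2(1 − Φ(1.59/√2.96)) ≈ 0.3554

By the reflection principle for Brownian motion, P(M_t ≥ a) = 2 · P(B_t ≥ a) for a ≥ 0. Since B_t ~ N(0, t), P(B_t ≥ 1.59) = 1 − Φ(1.59/√t) = 1 − Φ(1.59/√2.96) = 1 − Φ(0.9242). So
  P(M_{2.96} ≥ 1.59) = 2(1 − Φ(0.9242)) ≈ 0.3554.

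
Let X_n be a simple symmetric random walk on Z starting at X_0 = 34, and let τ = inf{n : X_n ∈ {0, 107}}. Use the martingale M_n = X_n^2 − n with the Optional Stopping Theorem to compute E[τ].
E[τ] = 2482

M_n = X_n^2 − n is a martingale (since E[X_{n+1}^2 | F_n] = X_n^2 + 1). By OST (τ has finite mean in a bounded region), E[M_τ] = E[M_0] = X_0^2 − 0 = 34^2 = 1156. Also E[M_τ] = E[X_τ^2] − E[τ]. The walk exits at 0 or 107, with P(hit 107 first) = 34/107, so E[X_τ^2] = 107^2 · 34/107 + 0 = 3638. Thus E[τ] = E[X_τ^2] − E[M_τ] = 3638 − 1156 = 2482 = 34(107 − 34) = 2482.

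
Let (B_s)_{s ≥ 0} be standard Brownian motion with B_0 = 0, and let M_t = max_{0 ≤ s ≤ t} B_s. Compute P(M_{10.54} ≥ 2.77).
P(M_{10.54} ≥ 2.77) = 2·P(B_{10.54} ≥ 2.77) = 2(1 − Φ(2.77/√10.54)) ≈ 0.3935

By the reflection principle for Brownian motion, P(M_t ≥ a) = 2 · P(B_t ≥ a) for a ≥ 0. Since B_t ~ N(0, t), P(B_t ≥ 2.77) = 1 − Φ(2.77/√t) = 1 − Φ(2.77/√10.54) = 1 − Φ(0.8532). So
  P(M_{10.54} ≥ 2.77) = 2(1 − Φ(0.8532)) ≈ 0.3935.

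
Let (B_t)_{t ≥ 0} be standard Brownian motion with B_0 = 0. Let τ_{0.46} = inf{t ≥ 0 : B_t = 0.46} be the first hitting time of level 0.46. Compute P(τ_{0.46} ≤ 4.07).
P(τ_{0.46} ≤ 4.07) = 2(1 − Φ(0.46/√4.07)) = 2(1 − Φ(0.2280)) ≈ 0.8196

By the reflection principle for standard BM, P(τ_b ≤ t) = 2 · P(B_t ≥ b). Since B_t ~ N(0, t), P(B_t ≥ 0.46) = 1 − Φ(0.46/√t) = 1 − Φ(0.46/√4.07) = 1 − Φ(0.2280) ≈ 0.40982. Doubling: P(τ_{0.46} ≤ 4.07) ≈ 2 · 0.40982 = 0.81964 ≈ 0.8196.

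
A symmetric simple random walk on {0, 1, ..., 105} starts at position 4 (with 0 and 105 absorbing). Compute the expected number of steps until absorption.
E[τ | X_0 = 4] = 404

Let v_k = E[τ | X_0 = k]. Boundary: v_0 = v_105 = 0. Recurrence: v_k = 1 + (v_{k-1} + v_{k+1})/2 for 1 ≤ k ≤ 104. The particular solution to v_k − (v_{k-1} + v_{k+1})/2 = 1 is v_k = −k^2. Adding homogeneous solution A + B k and matching boundaries gives v_k = k (105 − k). Substituting k = 4: v_4 = 4 · 101 = 404.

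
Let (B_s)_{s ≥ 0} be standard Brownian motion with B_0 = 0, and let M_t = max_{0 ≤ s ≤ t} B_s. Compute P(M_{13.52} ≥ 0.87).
P(M_{13.52} ≥ 0.87) = 2·P(B_{13.52} ≥ 0.87) = 2(1 − Φ(0.87/√13.52)) ≈ 0.8130

By the reflection principle for Brownian motion, P(M_t ≥ a) = 2 · P(B_t ≥ a) for a ≥ 0. Since B_t ~ N(0, t), P(B_t ≥ 0.87) = 1 − Φ(0.87/√t) = 1 − Φ(0.87/√13.52) = 1 − Φ(0.2366). So
  P(M_{13.52} ≥ 0.87) = 2(1 − Φ(0.2366)) ≈ 0.8130.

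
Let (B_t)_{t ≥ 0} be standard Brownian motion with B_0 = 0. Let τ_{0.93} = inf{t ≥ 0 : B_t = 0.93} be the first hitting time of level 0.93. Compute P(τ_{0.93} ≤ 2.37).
P(τ_{0.93} ≤ 2.37) = 2(1 − Φ(0.93/√2.37)) = 2(1 − Φ(0.6041)) ≈ 0.5458

By the reflection principle for standard BM, P(τ_b ≤ t) = 2 · P(B_t ≥ b). Since B_t ~ N(0, t), P(B_t ≥ 0.93) = 1 − Φ(0.93/√t) = 1 − Φ(0.93/√2.37) = 1 − Φ(0.6041) ≈ 0.27289. Doubling: P(τ_{0.93} ≤ 2.37) ≈ 2 · 0.27289 = 0.54578 ≈ 0.5458.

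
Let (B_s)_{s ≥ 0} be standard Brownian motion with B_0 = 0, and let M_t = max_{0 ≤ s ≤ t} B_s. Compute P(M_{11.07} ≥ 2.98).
P(M_{11.07} ≥ 2.98) = 2·P(B_{11.07} ≥ 2.98) = 2(1 − Φ(2.98/√11.07)) ≈ 0.3704

By the reflection principle for Brownian motion, P(M_t ≥ a) = 2 · P(B_t ≥ a) for a ≥ 0. Since B_t ~ N(0, t), P(B_t ≥ 2.98) = 1 − Φ(2.98/√t) = 1 − Φ(2.98/√11.07) = 1 − Φ(0.8957). So
  P(M_{11.07} ≥ 2.98) = 2(1 − Φ(0.8957)) ≈ 0.3704.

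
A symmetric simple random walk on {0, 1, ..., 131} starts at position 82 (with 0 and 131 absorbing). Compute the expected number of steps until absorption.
E[τ | X_0 = 82] = 4018

Let v_k = E[τ | X_0 = k]. Boundary: v_0 = v_131 = 0. Recurrence: v_k = 1 + (v_{k-1} + v_{k+1})/2 for 1 ≤ k ≤ 130. The particular solution to v_k − (v_{k-1} + v_{k+1})/2 = 1 is v_k = −k^2. Adding homogeneous solution A + B k and matching boundaries gives v_k = k (131 − k). Substituting k = 82: v_82 = 82 · 49 = 4018.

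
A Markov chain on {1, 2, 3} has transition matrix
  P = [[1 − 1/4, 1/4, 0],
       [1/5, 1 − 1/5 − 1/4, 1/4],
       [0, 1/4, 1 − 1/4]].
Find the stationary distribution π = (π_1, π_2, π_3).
π = (2/7, 5/14, 5/14)

This is a birth-death chain on three states, which satisfies detailed balance: π_1 · P_{12} = π_2 · P_{21} and π_2 · P_{23} = π_3 · P_{32}.
From π_1 · 1/4 = π_2 · 1/5: π_2/π_1 = (1/4)/(1/5) = 5/4.
From π_2 · 1/4 = π_3 · 1/4: π_3/π_2 = (1/4)/(1/4) = 1.
Take π_1 proportional to 1; then unnormalized π = (1, 5/4, 5/4). Normalize by dividing by the sum 7/2:
  π = (2/7, 5/14, 5/14).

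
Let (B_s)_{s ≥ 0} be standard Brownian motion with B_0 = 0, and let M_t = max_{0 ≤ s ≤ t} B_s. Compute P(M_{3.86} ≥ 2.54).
P(M_{3.86} ≥ 2.54) = 2·P(B_{3.86} ≥ 2.54) = 2(1 − Φ(2.54/√3.86)) ≈ 0.1961

By the reflection principle for Brownian motion, P(M_t ≥ a) = 2 · P(B_t ≥ a) for a ≥ 0. Since B_t ~ N(0, t), P(B_t ≥ 2.54) = 1 − Φ(2.54/√t) = 1 − Φ(2.54/√3.86) = 1 − Φ(1.2928). So
  P(M_{3.86} ≥ 2.54) = 2(1 − Φ(1.2928)) ≈ 0.1961.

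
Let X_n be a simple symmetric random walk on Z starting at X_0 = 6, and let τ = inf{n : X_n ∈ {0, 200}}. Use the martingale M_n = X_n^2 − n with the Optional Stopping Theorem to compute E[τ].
E[τ] = 1164

M_n = X_n^2 − n is a martingale (since E[X_{n+1}^2 | F_n] = X_n^2 + 1). By OST (τ has finite mean in a bounded region), E[M_τ] = E[M_0] = X_0^2 − 0 = 6^2 = 36. Also E[M_τ] = E[X_τ^2] − E[τ]. The walk exits at 0 or 200, with P(hit 200 first) = 6/200, so E[X_τ^2] = 200^2 · 6/200 + 0 = 1200. Thus E[τ] = E[X_τ^2] − E[M_τ] = 1200 − 36 = 1164 = 6(200 − 6) = 1164.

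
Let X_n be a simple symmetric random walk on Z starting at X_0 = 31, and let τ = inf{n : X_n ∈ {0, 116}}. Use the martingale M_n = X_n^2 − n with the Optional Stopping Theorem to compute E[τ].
E[τ] = 2635

M_n = X_n^2 − n is a martingale (since E[X_{n+1}^2 | F_n] = X_n^2 + 1). By OST (τ has finite mean in a bounded region), E[M_τ] = E[M_0] = X_0^2 − 0 = 31^2 = 961. Also E[M_τ] = E[X_τ^2] − E[τ]. The walk exits at 0 or 116, with P(hit 116 first) = 31/116, so E[X_τ^2] = 116^2 · 31/116 + 0 = 3596. Thus E[τ] = E[X_τ^2] − E[M_τ] = 3596 − 961 = 2635 = 31(116 − 31) = 2635.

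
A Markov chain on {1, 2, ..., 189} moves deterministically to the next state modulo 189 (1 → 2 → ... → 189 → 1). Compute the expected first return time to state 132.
E[T_132 | X_0 = 132] = 189

The chain cycles deterministically, so starting at state 132 it returns in exactly 189 steps. Equivalently, the stationary distribution is uniform π_j = 1/189 for every state j, so by Kac's formula E[T_132] = 1/π_132 = 189.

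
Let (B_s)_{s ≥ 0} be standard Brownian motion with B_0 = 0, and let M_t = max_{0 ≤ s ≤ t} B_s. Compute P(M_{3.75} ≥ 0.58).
P(M_{3.75} ≥ 0.58) = 2·P(B_{3.75} ≥ 0.58) = 2(1 − Φ(0.58/√3.75)) ≈ 0.7646

By the reflection principle for Brownian motion, P(M_t ≥ a) = 2 · P(B_t ≥ a) for a ≥ 0. Since B_t ~ N(0, t), P(B_t ≥ 0.58) = 1 − Φ(0.58/√t) = 1 − Φ(0.58/√3.75) = 1 − Φ(0.2995). So
  P(M_{3.75} ≥ 0.58) = 2(1 − Φ(0.2995)) ≈ 0.7646.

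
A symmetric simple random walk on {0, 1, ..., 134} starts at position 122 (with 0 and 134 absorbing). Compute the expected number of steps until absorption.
E[τ | X_0 = 122] = 1464

Let v_k = E[τ | X_0 = k]. Boundary: v_0 = v_134 = 0. Recurrence: v_k = 1 + (v_{k-1} + v_{k+1})/2 for 1 ≤ k ≤ 133. The particular solution to v_k − (v_{k-1} + v_{k+1})/2 = 1 is v_k = −k^2. Adding homogeneous solution A + B k and matching boundaries gives v_k = k (134 − k). Substituting k = 122: v_122 = 122 · 12 = 1464.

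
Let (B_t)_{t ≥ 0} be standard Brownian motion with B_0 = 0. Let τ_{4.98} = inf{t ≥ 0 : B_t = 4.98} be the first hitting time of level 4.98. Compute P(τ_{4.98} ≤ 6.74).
P(τ_{4.98} ≤ 6.74) = 2(1 − Φ(4.98/√6.74)) = 2(1 − Φ(1.9182)) ≈ 0.0551

By the reflection principle for standard BM, P(τ_b ≤ t) = 2 · P(B_t ≥ b). Since B_t ~ N(0, t), P(B_t ≥ 4.98) = 1 − Φ(4.98/√t) = 1 − Φ(4.98/√6.74) = 1 − Φ(1.9182) ≈ 0.02754. Doubling: P(τ_{4.98} ≤ 6.74) ≈ 2 · 0.02754 = 0.05508 ≈ 0.0551.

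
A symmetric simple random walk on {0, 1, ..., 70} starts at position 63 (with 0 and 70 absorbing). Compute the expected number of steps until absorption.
E[τ | X_0 = 63] = 441

Let v_k = E[τ | X_0 = k]. Boundary: v_0 = v_70 = 0. Recurrence: v_k = 1 + (v_{k-1} + v_{k+1})/2 for 1 ≤ k ≤ 69. The particular solution to v_k − (v_{k-1} + v_{k+1})/2 = 1 is v_k = −k^2. Adding homogeneous solution A + B k and matching boundaries gives v_k = k (70 − k). Substituting k = 63: v_63 = 63 · 7 = 441.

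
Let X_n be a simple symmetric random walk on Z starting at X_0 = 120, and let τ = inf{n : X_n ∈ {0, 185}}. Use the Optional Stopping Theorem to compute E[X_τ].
E[X_τ] = 120

X_n is a martingale and τ is a bounded-mean stopping time (indeed τ is finite a.s. with bounded expectation since the walk is in a bounded region). By the OST, E[X_τ] = E[X_0] = 120. Equivalently: E[X_τ] = 185 · P(hit 185 first) + 0 · P(hit 0 first) = 185 · (120/185) = 120.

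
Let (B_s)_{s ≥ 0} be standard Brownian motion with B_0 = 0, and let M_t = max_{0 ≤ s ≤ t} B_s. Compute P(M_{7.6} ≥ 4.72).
P(M_{7.6} ≥ 4.72) = 2·P(B_{7.6} ≥ 4.72) = 2(1 − Φ(4.72/√7.6)) ≈ 0.0869

By the reflection principle for Brownian motion, P(M_t ≥ a) = 2 · P(B_t ≥ a) for a ≥ 0. Since B_t ~ N(0, t), P(B_t ≥ 4.72) = 1 − Φ(4.72/√t) = 1 − Φ(4.72/√7.6) = 1 − Φ(1.7121). So
  P(M_{7.6} ≥ 4.72) = 2(1 − Φ(1.7121)) ≈ 0.0869.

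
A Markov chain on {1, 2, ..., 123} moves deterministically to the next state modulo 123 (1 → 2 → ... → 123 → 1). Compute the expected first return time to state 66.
E[T_66 | X_0 = 66] = 123

The chain cycles deterministically, so starting at state 66 it returns in exactly 123 steps. Equivalently, the stationary distribution is uniform π_j = 1/123 for every state j, so by Kac's formula E[T_66] = 1/π_66 = 123.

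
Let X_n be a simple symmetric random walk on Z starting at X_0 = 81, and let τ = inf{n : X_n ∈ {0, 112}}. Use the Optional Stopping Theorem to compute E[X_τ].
E[X_τ] = 81

X_n is a martingale and τ is a bounded-mean stopping time (indeed τ is finite a.s. with bounded expectation since the walk is in a bounded region). By the OST, E[X_τ] = E[X_0] = 81. Equivalently: E[X_τ] = 112 · P(hit 112 first) + 0 · P(hit 0 first) = 112 · (81/112) = 81.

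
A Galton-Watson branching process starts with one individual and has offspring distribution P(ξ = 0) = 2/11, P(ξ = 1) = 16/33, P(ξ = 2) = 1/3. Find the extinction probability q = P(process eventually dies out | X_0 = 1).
q = 6/11

The pgf is f(s) = 2/11 + 16/33·s + 1/3·s². The extinction probability q is the smallest fixed point of f in [0, 1]. Setting s = f(s):
  1/3·s² + (16/33 − 1)·s + 2/11 = 0
  1/3·s² − (2/11 + 1/3)·s + 2/11 = 0
which factors as (s − 1)·(1/3·s − 2/11) = 0, giving roots s = 1 and s = (2/11)/(1/3) = 6/11.
Mean offspring μ = 16/33 + 2·1/3 = 38/33 > 1 (supercritical), so q < 1. The extinction probability is the smaller root: q = (2/11)/(1/3) = 6/11.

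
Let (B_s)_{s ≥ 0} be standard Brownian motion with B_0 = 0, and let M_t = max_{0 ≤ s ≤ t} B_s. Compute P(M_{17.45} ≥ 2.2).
P(M_{17.45} ≥ 2.2) = 2·P(B_{17.45} ≥ 2.2) = 2(1 − Φ(2.2/√17.45)) ≈ 0.5984

By the reflection principle for Brownian motion, P(M_t ≥ a) = 2 · P(B_t ≥ a) for a ≥ 0. Since B_t ~ N(0, t), P(B_t ≥ 2.2) = 1 − Φ(2.2/√t) = 1 − Φ(2.2/√17.45) = 1 − Φ(0.5267). So
  P(M_{17.45} ≥ 2.2) = 2(1 − Φ(0.5267)) ≈ 0.5984.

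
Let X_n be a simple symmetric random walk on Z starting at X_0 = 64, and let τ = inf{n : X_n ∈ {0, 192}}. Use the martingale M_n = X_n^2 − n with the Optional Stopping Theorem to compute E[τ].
E[τ] = 8192

M_n = X_n^2 − n is a martingale (since E[X_{n+1}^2 | F_n] = X_n^2 + 1). By OST (τ has finite mean in a bounded region), E[M_τ] = E[M_0] = X_0^2 − 0 = 64^2 = 4096. Also E[M_τ] = E[X_τ^2] − E[τ]. The walk exits at 0 or 192, with P(hit 192 first) = 64/192, so E[X_τ^2] = 192^2 · 64/192 + 0 = 12288. Thus E[τ] = E[X_τ^2] − E[M_τ] = 12288 − 4096 = 8192 = 64(192 − 64) = 8192.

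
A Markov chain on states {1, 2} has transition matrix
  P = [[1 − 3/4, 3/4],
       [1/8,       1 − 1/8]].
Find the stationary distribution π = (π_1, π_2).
π_1 = 1/7, π_2 = 6/7

Solve πP = π with π_1 + π_2 = 1. From πP = π: π_1 · (1 − 3/4) + π_2 · 1/8 = π_1 ⇒ π_2 · 1/8 = π_1 · 3/4 ⇒ π_2/π_1 = (3/4)/(1/8) = 6. Together with π_1 + π_2 = 1:
  π_1 = (1/8)/(3/4 + 1/8) = (1/8)/(7/8) = 1/7,
  π_2 = (3/4)/(3/4 + 1/8) = (3/4)/(7/8) = 6/7.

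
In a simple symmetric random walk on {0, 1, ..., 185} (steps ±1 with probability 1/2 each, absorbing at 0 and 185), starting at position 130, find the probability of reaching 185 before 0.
P(hit 185 before 0) = 130/185 = 26/37

Let u_k = P(hit 185 before 0 | start at k). Then u_0 = 0, u_185 = 1, and u_k = u_{k-1}/2 + u_{k+1}/2 for 1 ≤ k ≤ 184. This harmonic recurrence is solved by u_k = k/185, giving u_130 = 130/185 = 26/37.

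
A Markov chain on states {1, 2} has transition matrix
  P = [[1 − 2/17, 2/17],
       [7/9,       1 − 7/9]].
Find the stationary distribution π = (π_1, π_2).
π_1 = 119/137, π_2 = 18/137

Solve πP = π with π_1 + π_2 = 1. From πP = π: π_1 · (1 − 2/17) + π_2 · 7/9 = π_1 ⇒ π_2 · 7/9 = π_1 · 2/17 ⇒ π_2/π_1 = (2/17)/(7/9) = 18/119. Together with π_1 + π_2 = 1:
  π_1 = (7/9)/(2/17 + 7/9) = (7/9)/(137/153) = 119/137,
  π_2 = (2/17)/(2/17 + 7/9) = (2/17)/(137/153) = 18/137.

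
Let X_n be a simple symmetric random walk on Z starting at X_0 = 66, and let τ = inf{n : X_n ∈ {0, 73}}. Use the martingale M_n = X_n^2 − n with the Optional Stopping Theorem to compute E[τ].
E[τ] = 462

M_n = X_n^2 − n is a martingale (since E[X_{n+1}^2 | F_n] = X_n^2 + 1). By OST (τ has finite mean in a bounded region), E[M_τ] = E[M_0] = X_0^2 − 0 = 66^2 = 4356. Also E[M_τ] = E[X_τ^2] − E[τ]. The walk exits at 0 or 73, with P(hit 73 first) = 66/73, so E[X_τ^2] = 73^2 · 66/73 + 0 = 4818. Thus E[τ] = E[X_τ^2] − E[M_τ] = 4818 − 4356 = 462 = 66(73 − 66) = 462.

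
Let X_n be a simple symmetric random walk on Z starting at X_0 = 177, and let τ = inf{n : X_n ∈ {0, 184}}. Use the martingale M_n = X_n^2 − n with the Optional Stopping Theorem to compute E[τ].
E[τ] = 1239

M_n = X_n^2 − n is a martingale (since E[X_{n+1}^2 | F_n] = X_n^2 + 1). By OST (τ has finite mean in a bounded region), E[M_τ] = E[M_0] = X_0^2 − 0 = 177^2 = 31329. Also E[M_τ] = E[X_τ^2] − E[τ]. The walk exits at 0 or 184, with P(hit 184 first) = 177/184, so E[X_τ^2] = 184^2 · 177/184 + 0 = 32568. Thus E[τ] = E[X_τ^2] − E[M_τ] = 32568 − 31329 = 1239 = 177(184 − 177) = 1239.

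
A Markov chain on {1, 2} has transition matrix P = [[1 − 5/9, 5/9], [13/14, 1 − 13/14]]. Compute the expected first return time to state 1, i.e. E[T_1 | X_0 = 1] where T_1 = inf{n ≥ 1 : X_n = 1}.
E[T_1 | X_0 = 1] = 1/π_1 = 187/117

For an irreducible recurrent Markov chain with stationary distribution π, E[T_i | X_0 = i] = 1/π_i (Kac's formula). Here π_1 = (13/14)/(5/9 + 13/14) = (13/14)/(187/126) = 117/187, so E[T_1 | X_0 = 1] = 1/π_1 = (5/9 + 13/14)/(13/14) = (187/126)/(13/14) = 187/117.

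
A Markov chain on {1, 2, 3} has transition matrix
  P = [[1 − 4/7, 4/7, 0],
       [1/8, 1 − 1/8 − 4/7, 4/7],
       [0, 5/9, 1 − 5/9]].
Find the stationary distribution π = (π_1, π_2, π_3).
π = (245/2517, 1120/2517, 384/839)

This is a birth-death chain on three states, which satisfies detailed balance: π_1 · P_{12} = π_2 · P_{21} and π_2 · P_{23} = π_3 · P_{32}.
From π_1 · 4/7 = π_2 · 1/8: π_2/π_1 = (4/7)/(1/8) = 32/7.
From π_2 · 4/7 = π_3 · 5/9: π_3/π_2 = (4/7)/(5/9) = 36/35.
Take π_1 proportional to 1; then unnormalized π = (1, 32/7, 1152/245). Normalize by dividing by the sum 2517/245:
  π = (245/2517, 1120/2517, 384/839).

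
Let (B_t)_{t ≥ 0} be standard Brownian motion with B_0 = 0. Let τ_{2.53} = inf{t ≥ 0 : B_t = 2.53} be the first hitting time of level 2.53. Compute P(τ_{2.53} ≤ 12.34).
P(τ_{2.53} ≤ 12.34) = 2(1 − Φ(2.53/√12.34)) = 2(1 − Φ(0.7202)) ≈ 0.4714

By the reflection principle for standard BM, P(τ_b ≤ t) = 2 · P(B_t ≥ b). Since B_t ~ N(0, t), P(B_t ≥ 2.53) = 1 − Φ(2.53/√t) = 1 − Φ(2.53/√12.34) = 1 − Φ(0.7202) ≈ 0.23570. Doubling: P(τ_{2.53} ≤ 12.34) ≈ 2 · 0.23570 = 0.47140 ≈ 0.4714.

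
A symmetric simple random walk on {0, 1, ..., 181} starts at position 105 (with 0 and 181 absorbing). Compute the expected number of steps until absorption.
E[τ | X_0 = 105] = 7980

Let v_k = E[τ | X_0 = k]. Boundary: v_0 = v_181 = 0. Recurrence: v_k = 1 + (v_{k-1} + v_{k+1})/2 for 1 ≤ k ≤ 180. The particular solution to v_k − (v_{k-1} + v_{k+1})/2 = 1 is v_k = −k^2. Adding homogeneous solution A + B k and matching boundaries gives v_k = k (181 − k). Substituting k = 105: v_105 = 105 · 76 = 7980.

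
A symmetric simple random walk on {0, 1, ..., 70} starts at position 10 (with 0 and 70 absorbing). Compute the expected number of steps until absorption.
E[τ | X_0 = 10] = 600

Let v_k = E[τ | X_0 = k]. Boundary: v_0 = v_70 = 0. Recurrence: v_k = 1 + (v_{k-1} + v_{k+1})/2 for 1 ≤ k ≤ 69. The particular solution to v_k − (v_{k-1} + v_{k+1})/2 = 1 is v_k = −k^2. Adding homogeneous solution A + B k and matching boundaries gives v_k = k (70 − k). Substituting k = 10: v_10 = 10 · 60 = 600.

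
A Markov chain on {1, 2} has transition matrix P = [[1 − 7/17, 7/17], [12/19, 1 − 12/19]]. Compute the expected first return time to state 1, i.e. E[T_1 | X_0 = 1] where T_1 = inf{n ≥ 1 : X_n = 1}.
E[T_1 | X_0 = 1] = 1/π_1 = 337/204

For an irreducible recurrent Markov chain with stationary distribution π, E[T_i | X_0 = i] = 1/π_i (Kac's formula). Here π_1 = (12/19)/(7/17 + 12/19) = (12/19)/(337/323) = 204/337, so E[T_1 | X_0 = 1] = 1/π_1 = (7/17 + 12/19)/(12/19) = (337/323)/(12/19) = 337/204.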